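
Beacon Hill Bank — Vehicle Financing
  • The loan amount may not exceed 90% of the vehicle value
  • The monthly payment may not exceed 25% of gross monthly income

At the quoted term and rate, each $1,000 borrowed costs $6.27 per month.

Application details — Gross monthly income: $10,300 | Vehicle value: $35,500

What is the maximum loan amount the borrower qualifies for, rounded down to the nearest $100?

Payment cap: 25% × $10,300 = $2,575/month.
At $6.27 per $1,000, that supports 2,575/6.27 × 1,000 ≈ $410,685 → $410,600.
LTV cap: 90% × $35,500 = $31,950 → $31,900.
Binding constraint: loan-to-value.

$31,900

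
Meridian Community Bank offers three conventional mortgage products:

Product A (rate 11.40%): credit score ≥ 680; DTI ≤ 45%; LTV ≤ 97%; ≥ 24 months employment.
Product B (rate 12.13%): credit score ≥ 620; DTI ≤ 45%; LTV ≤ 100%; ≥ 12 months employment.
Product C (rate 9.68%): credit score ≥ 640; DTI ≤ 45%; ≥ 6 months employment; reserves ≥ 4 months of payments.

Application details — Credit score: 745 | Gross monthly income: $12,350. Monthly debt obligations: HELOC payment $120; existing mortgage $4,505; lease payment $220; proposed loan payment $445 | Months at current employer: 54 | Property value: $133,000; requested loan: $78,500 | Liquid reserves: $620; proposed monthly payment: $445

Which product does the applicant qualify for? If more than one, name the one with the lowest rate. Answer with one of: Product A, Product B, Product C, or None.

Total debts = (120 + 4,505 + 220 + 445) = 5,290; DTI = 5,290/12,350 = 42.8%.
LTV = 78,500/133,000 = 59%.
Reserves = 620/445 = 1.4 months.
Product A: score 745 ≥ 680; DTI 42.8% ≤ 45%; LTV 59% ≤ 97%; employment 54 ≥ 24 mo → qualifies.
Product B: score 745 ≥ 620; DTI 42.8% ≤ 45%; LTV 59% ≤ 100%; employment 54 ≥ 12 mo → qualifies.
Product C: score 745 ≥ 640; DTI 42.8% ≤ 45%; employment 54 ≥ 6 mo; reserves 1.4 < 4 mo → does not qualify.
Qualifying: Product A, Product B. Lowest rate is 11.40% → Product A.

Product A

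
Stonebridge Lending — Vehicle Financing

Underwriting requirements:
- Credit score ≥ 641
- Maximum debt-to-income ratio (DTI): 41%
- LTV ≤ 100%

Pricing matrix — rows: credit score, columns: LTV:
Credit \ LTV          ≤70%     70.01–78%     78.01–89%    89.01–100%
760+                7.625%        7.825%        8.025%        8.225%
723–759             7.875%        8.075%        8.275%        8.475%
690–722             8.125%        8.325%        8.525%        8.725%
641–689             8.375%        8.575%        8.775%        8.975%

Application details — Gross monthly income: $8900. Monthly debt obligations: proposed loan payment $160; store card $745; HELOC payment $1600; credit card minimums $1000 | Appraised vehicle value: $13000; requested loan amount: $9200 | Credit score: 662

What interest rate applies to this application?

8.575%

Credit score 662 ≥ 641; Total monthly debts = (160 + 745 + 1,600 + 1,000) = 3,505. Debt-to-income = 3,505/8,900 = 39.4% — meets 41% limit
LTV = 9,200/13,000 = 70.8% ≤ 100%
Score 662 is in the 641–689 band; LTV 70.8% is in the 70.01–78% band → 8.575%.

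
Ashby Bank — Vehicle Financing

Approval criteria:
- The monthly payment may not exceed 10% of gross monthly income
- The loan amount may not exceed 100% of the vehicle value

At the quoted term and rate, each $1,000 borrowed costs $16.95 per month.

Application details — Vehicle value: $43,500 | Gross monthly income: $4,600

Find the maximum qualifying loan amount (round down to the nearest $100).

$27,100

Payment cap: 10% × $4,600 = $460/month.
At $16.95 per $1,000, that supports 460/16.95 × 1,000 ≈ $27,138 → $27,100.
LTV cap: 100% × $43,500 = $43,500 → $43,500.
Binding constraint: payment-to-income.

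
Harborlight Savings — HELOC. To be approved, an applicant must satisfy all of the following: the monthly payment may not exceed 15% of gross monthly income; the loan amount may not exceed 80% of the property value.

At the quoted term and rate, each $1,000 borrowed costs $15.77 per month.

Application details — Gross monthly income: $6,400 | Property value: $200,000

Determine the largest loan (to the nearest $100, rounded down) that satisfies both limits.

$60,800

Payment cap: 15% × $6,400 = $960/month.
At $15.77 per $1,000, that supports 960/15.77 × 1,000 ≈ $60,875 → $60,800.
LTV cap: 80% × $200,000 = $160,000 → $160,000.
Binding constraint: payment-to-income.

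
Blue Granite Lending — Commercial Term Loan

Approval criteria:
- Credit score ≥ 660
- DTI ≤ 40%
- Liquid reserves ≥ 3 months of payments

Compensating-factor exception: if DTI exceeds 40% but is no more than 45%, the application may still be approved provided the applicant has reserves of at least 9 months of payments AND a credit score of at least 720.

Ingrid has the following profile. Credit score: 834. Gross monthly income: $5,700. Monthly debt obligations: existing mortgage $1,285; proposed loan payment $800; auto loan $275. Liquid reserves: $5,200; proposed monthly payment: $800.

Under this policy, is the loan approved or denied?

Credit score 834 ≥ 660 (meets base)
Total debts = (1,285 + 800 + 275) = 2,360. DTI = 2,360/5,700 = 41.4% > 40% — standard DTI limit exceeded.
Reserves = 5,200/800 = 6.5 months ≥ 3
41.4% falls in the override range (40%–45%), so the compensating-factor test applies.
Reserves 6.5 < 9 months; credit score 834 ≥ 720.
Override conditions not both satisfied; exception does not apply.

Denied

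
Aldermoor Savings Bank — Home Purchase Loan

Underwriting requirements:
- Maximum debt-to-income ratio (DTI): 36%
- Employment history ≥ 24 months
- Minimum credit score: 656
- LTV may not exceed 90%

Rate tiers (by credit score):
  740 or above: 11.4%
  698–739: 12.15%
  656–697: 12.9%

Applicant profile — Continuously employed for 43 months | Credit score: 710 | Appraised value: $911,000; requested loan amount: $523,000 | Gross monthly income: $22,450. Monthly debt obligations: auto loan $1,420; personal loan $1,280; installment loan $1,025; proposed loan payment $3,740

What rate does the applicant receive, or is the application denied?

Credit score 710 ≥ 656 (meets minimum)
Total monthly debts = (1,420 + 1,280 + 1,025 + 3,740) = 7,465. DTI: 7,465 ÷ 22,450 = 33.3%, within the 36% cap
LTV: 523,000 ÷ 911,000 = 57.4%, within 90% cap
Employment 43 ≥ 24 months
All requirements met. Score 710 falls in the 698–739 tier → 12.15%.

Approved at 12.15%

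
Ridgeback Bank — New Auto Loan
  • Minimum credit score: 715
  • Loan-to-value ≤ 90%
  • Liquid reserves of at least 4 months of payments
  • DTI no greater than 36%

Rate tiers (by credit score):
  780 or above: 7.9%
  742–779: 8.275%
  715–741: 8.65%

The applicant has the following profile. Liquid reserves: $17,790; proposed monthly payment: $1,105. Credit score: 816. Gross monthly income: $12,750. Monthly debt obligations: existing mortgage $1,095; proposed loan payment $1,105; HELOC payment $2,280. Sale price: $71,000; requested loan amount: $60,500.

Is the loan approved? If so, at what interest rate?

Approved at 7.9%

Credit score 816 ≥ 715 (meets minimum)
Liquid reserves cover 17,790/1,105 = 16.1 months — ≥ 4 required
Total monthly debts = (1,095 + 1,105 + 2,280) = 4,480. Debt-to-income = 4,480/12,750 = 35.1% — meets 36% limit
LTV: 60,500 ÷ 71,000 = 85.2%, within 90% cap
All requirements met. Score 816 falls in the 780 or above tier → 7.9%.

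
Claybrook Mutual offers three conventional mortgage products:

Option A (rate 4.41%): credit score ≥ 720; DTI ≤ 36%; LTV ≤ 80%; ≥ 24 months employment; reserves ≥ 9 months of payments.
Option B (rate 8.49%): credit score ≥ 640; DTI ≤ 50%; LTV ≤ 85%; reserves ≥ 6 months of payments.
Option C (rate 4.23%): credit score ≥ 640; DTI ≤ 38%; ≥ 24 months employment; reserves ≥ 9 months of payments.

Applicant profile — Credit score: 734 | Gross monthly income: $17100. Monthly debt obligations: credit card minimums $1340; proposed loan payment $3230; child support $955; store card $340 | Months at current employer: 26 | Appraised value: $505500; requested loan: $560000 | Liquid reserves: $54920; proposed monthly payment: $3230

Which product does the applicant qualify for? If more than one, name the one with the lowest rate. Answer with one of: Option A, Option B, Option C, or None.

Option C

Total debts = (1,340 + 3,230 + 955 + 340) = 5,865; DTI = 5,865/17,100 = 34.3%.
LTV = 560,000/505,500 = 110.8%.
Reserves = 54,920/3,230 = 17.0 months.
Option A: score 734 ≥ 720; DTI 34.3% ≤ 36%; LTV 110.8% > 80%; employment 26 ≥ 24 mo; reserves 17.0 ≥ 9 mo → does not qualify.
Option B: score 734 ≥ 640; DTI 34.3% ≤ 50%; LTV 110.8% > 85%; reserves 17.0 ≥ 6 mo → does not qualify.
Option C: score 734 ≥ 640; DTI 34.3% ≤ 38%; employment 26 ≥ 24 mo; reserves 17.0 ≥ 9 mo → qualifies.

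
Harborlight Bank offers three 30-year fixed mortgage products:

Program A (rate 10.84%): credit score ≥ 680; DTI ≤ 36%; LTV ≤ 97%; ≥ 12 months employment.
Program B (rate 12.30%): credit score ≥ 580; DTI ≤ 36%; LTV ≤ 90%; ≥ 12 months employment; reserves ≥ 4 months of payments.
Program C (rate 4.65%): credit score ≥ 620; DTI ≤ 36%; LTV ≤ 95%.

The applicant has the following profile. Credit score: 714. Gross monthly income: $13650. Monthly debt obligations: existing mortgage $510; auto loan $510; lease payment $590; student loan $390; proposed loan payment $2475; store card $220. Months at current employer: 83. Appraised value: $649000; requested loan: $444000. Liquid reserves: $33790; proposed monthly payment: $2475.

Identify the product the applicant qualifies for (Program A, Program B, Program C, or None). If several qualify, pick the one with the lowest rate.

Program C

Total debts = (510 + 510 + 590 + 390 + 2,475 + 220) = 4,695; DTI = 4,695/13,650 = 34.4%.
LTV = 444,000/649,000 = 68.4%.
Reserves = 33,790/2,475 = 13.7 months.
Program A: score 714 ≥ 680; DTI 34.4% ≤ 36%; LTV 68.4% ≤ 97%; employment 83 ≥ 12 mo → qualifies.
Program B: score 714 ≥ 580; DTI 34.4% ≤ 36%; LTV 68.4% ≤ 90%; employment 83 ≥ 12 mo; reserves 13.7 ≥ 4 mo → qualifies.
Program C: score 714 ≥ 620; DTI 34.4% ≤ 36%; LTV 68.4% ≤ 95% → qualifies.
Qualifying: Program A, Program B, Program C. Lowest rate is 4.65% → Program C.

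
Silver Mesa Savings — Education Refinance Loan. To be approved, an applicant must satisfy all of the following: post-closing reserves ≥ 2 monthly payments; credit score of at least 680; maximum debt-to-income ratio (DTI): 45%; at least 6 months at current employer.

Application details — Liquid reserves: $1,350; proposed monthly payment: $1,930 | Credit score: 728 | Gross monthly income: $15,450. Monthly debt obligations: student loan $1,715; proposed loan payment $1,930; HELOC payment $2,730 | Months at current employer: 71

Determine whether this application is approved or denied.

Denied

Liquid reserves cover 1,350/1,930 = 0.7 months — < 2 required
Credit score 728 ≥ 680 (meets)
Total monthly debts = (1,715 + 1,930 + 2,730) = 6,375. DTI = 6,375/15,450 = 41.3% ≤ 45%
Employment 71 ≥ 6 months
Fails on reserves.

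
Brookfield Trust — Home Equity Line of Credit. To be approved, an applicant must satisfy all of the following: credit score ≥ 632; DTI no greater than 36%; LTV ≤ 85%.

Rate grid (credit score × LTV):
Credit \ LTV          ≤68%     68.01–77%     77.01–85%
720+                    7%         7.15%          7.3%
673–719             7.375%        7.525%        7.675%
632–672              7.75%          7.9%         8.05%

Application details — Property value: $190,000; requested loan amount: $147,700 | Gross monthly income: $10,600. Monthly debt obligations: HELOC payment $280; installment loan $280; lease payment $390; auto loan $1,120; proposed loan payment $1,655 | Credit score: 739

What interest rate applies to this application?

7.3%

Credit score 739 ≥ 632; Total monthly debts = (280 + 280 + 390 + 1,120 + 1,655) = 3,725. DTI = 3,725/10,600 = 35.1% ≤ 36%
LTV = 147,700/190,000 = 77.7% ≤ 85%
Score 739 is in the 720+ band; LTV 77.7% is in the 77.01–85% band → 7.3%.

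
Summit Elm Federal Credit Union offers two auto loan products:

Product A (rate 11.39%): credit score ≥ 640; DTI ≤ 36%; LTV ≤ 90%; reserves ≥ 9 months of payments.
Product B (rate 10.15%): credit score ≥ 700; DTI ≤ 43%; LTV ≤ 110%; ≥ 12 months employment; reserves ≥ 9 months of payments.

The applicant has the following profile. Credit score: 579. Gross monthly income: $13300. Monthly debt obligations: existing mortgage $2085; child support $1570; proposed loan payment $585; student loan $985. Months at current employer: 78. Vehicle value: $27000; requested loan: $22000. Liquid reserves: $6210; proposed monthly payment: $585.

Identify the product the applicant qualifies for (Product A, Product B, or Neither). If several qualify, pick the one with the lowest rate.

Total debts = (2,085 + 1,570 + 585 + 985) = 5,225; DTI = 5,225/13,300 = 39.3%.
LTV = 22,000/27,000 = 81.5%.
Reserves = 6,210/585 = 10.6 months.
Product A: score 579 < 640; DTI 39.3% > 36%; LTV 81.5% ≤ 90%; reserves 10.6 ≥ 9 mo → does not qualify.
Product B: score 579 < 700; DTI 39.3% ≤ 43%; LTV 81.5% ≤ 110%; employment 78 ≥ 12 mo; reserves 10.6 ≥ 9 mo → does not qualify.

Neither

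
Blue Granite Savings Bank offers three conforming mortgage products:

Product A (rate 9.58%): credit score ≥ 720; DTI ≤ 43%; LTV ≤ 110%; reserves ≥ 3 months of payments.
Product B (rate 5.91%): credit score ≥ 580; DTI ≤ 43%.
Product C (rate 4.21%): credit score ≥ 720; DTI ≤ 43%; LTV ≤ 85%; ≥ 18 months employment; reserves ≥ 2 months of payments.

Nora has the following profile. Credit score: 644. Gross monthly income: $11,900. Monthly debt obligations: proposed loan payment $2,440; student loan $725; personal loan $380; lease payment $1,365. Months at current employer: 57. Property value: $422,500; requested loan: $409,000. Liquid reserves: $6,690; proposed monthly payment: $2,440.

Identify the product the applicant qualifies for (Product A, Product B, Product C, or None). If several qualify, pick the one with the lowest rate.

Product B

Total debts = (2,440 + 725 + 380 + 1,365) = 4,910; DTI = 4,910/11,900 = 41.3%.
LTV = 409,000/422,500 = 96.8%.
Reserves = 6,690/2,440 = 2.7 months.
Product A: score 644 < 720; DTI 41.3% ≤ 43%; LTV 96.8% ≤ 110%; reserves 2.7 < 3 mo → does not qualify.
Product B: score 644 ≥ 580; DTI 41.3% ≤ 43% → qualifies.
Product C: score 644 < 720; DTI 41.3% ≤ 43%; LTV 96.8% > 85%; employment 57 ≥ 18 mo; reserves 2.7 ≥ 2 mo → does not qualify.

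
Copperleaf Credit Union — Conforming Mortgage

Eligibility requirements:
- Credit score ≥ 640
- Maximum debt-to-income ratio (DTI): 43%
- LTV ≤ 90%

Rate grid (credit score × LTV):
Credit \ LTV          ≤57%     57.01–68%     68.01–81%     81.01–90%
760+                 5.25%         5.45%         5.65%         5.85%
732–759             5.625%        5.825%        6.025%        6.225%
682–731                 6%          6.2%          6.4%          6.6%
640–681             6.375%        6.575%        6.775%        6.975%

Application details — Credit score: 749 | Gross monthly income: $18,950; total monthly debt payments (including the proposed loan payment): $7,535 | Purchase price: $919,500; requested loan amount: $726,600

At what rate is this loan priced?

6.025%

Credit score 749 ≥ 640; Debt-to-income = 7,535/18,950 = 39.8% — meets 43% limit
LTV = 726,600/919,500 = 79% ≤ 90%
Score 749 is in the 732–759 band; LTV 79% is in the 68.01–81% band → 6.025%.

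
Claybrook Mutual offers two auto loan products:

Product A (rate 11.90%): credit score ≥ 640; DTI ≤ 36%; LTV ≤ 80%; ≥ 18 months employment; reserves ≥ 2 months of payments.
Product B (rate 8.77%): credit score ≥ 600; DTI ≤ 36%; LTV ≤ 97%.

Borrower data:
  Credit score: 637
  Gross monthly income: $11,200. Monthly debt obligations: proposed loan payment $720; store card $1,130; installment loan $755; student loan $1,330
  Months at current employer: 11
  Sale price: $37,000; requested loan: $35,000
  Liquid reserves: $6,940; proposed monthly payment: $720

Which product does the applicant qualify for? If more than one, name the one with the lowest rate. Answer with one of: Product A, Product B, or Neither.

Total debts = (720 + 1,130 + 755 + 1,330) = 3,935; DTI = 3,935/11,200 = 35.1%.
LTV = 35,000/37,000 = 94.6%.
Reserves = 6,940/720 = 9.6 months.
Product A: score 637 < 640; DTI 35.1% ≤ 36%; LTV 94.6% > 80%; employment 11 < 18 mo; reserves 9.6 ≥ 2 mo → does not qualify.
Product B: score 637 ≥ 600; DTI 35.1% ≤ 36%; LTV 94.6% ≤ 97% → qualifies.

Product B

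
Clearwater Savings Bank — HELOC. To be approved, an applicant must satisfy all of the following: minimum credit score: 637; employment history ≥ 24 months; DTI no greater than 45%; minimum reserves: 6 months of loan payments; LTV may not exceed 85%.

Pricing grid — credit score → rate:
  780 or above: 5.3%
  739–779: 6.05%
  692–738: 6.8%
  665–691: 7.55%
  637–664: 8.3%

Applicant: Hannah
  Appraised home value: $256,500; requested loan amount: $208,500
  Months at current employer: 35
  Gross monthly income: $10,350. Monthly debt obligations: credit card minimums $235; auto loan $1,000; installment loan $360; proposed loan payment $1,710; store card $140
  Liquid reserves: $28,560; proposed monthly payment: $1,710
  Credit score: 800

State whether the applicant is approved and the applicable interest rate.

Approved at 5.3%

Credit score 800 ≥ 637 (meets minimum)
Loan-to-value = 208,500/256,500 = 81.3% — pass (85% max)
Liquid reserves cover 28,560/1,710 = 16.7 months — ≥ 6 required
Employment 35 ≥ 24 months
Total monthly debts = (235 + 1,000 + 360 + 1,710 + 140) = 3,445. Debt-to-income = 3,445/10,350 = 33.3% — meets 45% limit
All requirements met. Score 800 falls in the 780 or above tier → 5.3%.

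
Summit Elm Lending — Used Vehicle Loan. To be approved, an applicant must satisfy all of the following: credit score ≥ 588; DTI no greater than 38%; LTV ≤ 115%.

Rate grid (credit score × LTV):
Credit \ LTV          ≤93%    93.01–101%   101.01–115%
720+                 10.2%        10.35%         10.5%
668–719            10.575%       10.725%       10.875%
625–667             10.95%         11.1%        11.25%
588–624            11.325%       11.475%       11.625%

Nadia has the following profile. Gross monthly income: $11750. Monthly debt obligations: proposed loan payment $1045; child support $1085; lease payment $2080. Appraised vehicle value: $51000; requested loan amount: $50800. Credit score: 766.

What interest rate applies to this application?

Credit score 766 ≥ 588; Total monthly debts = (1,045 + 1,085 + 2,080) = 4,210. DTI = 4,210/11,750 = 35.8% ≤ 38%
Loan-to-value = 50,800/51,000 = 99.6% — pass (115% max)
Credit 766 → row 720+; LTV 99.6% → column 93.01–101%. Grid cell → 10.35%.

10.35%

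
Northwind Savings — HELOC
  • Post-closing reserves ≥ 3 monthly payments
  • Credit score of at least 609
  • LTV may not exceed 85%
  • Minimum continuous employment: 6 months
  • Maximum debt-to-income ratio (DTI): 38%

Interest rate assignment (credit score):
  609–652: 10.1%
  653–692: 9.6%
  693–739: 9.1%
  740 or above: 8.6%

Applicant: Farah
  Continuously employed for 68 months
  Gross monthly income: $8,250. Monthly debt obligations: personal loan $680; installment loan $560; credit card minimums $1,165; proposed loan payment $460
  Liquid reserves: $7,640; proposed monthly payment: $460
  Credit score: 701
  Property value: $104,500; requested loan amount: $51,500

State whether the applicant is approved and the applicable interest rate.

Approved at 9.1%

Credit score 701 ≥ 609 (meets minimum)
Employment 68 ≥ 6 months
Reserves: 7,640 ÷ 460 = 16.6 months (meets 3-month minimum)
Total monthly debts = (680 + 560 + 1,165 + 460) = 2,865. DTI: 2,865 ÷ 8,250 = 34.7%, within the 38% cap
Loan-to-value = 51,500/104,500 = 49.3% — pass (85% max)
All requirements met. Score 701 falls in the 693–739 tier → 9.1%.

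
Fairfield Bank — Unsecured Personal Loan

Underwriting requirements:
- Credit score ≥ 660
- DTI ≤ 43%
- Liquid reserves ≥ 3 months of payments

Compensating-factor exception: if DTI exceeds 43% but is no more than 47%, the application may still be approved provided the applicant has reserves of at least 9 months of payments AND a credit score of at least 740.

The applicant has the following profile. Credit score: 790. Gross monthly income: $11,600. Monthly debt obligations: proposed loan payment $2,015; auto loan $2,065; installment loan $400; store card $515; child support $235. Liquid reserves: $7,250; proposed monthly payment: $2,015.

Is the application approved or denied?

Credit score 790 ≥ 660 (meets base)
Total debts = (2,015 + 2,065 + 400 + 515 + 235) = 5,230. DTI = 5,230/11,600 = 45.1% > 43% — standard DTI limit exceeded.
Reserves: 7,250 ÷ 2,015 = 3.6 months (meets 3-month minimum)
45.1% falls in the override range (43%–47%), so the compensating-factor test applies.
Reserves 3.6 < 9 months; credit score 790 ≥ 740.
Compensating-factor requirement not fully met.

Denied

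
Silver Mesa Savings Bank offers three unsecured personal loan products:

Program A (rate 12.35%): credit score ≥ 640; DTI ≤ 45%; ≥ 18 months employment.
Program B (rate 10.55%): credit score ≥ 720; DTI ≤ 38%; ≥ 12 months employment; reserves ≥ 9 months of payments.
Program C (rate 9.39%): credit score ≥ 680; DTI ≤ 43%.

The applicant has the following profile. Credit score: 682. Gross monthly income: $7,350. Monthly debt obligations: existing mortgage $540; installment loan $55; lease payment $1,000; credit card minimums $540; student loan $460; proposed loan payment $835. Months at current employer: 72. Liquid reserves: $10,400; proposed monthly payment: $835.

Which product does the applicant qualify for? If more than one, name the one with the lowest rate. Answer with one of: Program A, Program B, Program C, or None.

None

Total debts = (540 + 55 + 1,000 + 540 + 460 + 835) = 3,430; DTI = 3,430/7,350 = 46.7%.
Reserves = 10,400/835 = 12.5 months.
Program A: score 682 ≥ 640; DTI 46.7% > 45%; employment 72 ≥ 18 mo → does not qualify.
Program B: score 682 < 720; DTI 46.7% > 38%; employment 72 ≥ 12 mo; reserves 12.5 ≥ 9 mo → does not qualify.
Program C: score 682 ≥ 680; DTI 46.7% > 43% → does not qualify.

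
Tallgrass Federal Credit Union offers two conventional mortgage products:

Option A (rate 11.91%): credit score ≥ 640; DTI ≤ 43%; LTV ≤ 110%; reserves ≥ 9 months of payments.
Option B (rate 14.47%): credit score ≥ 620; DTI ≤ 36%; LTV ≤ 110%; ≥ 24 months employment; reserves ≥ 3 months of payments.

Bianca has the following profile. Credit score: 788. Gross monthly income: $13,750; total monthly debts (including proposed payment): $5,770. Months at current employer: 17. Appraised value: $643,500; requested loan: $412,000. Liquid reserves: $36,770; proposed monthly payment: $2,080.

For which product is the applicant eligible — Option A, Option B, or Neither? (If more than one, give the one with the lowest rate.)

Option A

DTI = 5,770/13,750 = 42%.
LTV = 412,000/643,500 = 64%.
Reserves = 36,770/2,080 = 17.7 months.
Option A: score 788 ≥ 640; DTI 42% ≤ 43%; LTV 64% ≤ 110%; reserves 17.7 ≥ 9 mo → qualifies.
Option B: score 788 ≥ 620; DTI 42% > 36%; LTV 64% ≤ 110%; employment 17 < 24 mo; reserves 17.7 ≥ 3 mo → does not qualify.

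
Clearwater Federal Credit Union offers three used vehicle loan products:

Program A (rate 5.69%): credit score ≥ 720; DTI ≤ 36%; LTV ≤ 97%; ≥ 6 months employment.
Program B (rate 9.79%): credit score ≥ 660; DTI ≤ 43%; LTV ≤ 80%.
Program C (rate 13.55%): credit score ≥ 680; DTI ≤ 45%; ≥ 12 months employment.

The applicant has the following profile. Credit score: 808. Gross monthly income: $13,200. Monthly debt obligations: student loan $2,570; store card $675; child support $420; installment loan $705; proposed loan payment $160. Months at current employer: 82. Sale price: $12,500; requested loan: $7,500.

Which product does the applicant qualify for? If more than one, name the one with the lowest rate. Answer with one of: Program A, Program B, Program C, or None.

Program A

Total debts = (2,570 + 675 + 420 + 705 + 160) = 4,530; DTI = 4,530/13,200 = 34.3%.
LTV = 7,500/12,500 = 60%.
Program A: score 808 ≥ 720; DTI 34.3% ≤ 36%; LTV 60% ≤ 97%; employment 82 ≥ 6 mo → qualifies.
Program B: score 808 ≥ 660; DTI 34.3% ≤ 43%; LTV 60% ≤ 80% → qualifies.
Program C: score 808 ≥ 680; DTI 34.3% ≤ 45%; employment 82 ≥ 12 mo → qualifies.
Qualifying: Program A, Program B, Program C. Lowest rate is 5.69% → Program A.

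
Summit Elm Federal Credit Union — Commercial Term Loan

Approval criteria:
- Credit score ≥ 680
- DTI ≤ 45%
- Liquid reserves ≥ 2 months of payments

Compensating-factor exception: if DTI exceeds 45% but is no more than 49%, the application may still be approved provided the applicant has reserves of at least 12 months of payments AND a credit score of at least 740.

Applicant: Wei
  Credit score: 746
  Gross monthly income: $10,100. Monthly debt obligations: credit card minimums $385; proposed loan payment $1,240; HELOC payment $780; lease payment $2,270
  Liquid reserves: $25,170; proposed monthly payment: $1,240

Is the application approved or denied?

Credit score 746 ≥ 680 (meets base)
Total debts = (385 + 1,240 + 780 + 2,270) = 4,675. DTI = 4,675/10,100 = 46.3% > 45% — standard DTI limit exceeded.
Reserves: 25,170 ÷ 1,240 = 20.3 months (meets 2-month minimum)
46.3% falls in the override range (45%–49%), so the compensating-factor test applies.
Override check — reserves: 20.3 mo (ok); score: 746 (ok).
Both compensating conditions met → exception applies.

Approved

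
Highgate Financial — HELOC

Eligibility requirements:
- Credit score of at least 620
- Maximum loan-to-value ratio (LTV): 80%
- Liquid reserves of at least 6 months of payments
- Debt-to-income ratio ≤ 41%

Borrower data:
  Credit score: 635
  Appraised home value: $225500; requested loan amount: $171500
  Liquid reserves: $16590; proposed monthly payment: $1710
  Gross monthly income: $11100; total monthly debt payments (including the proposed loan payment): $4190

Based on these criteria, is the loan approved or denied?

Credit score 635 ≥ 620 (meets)
LTV = 171,500/225,500 = 76.1% ≤ 80%
Reserves: 16,590 ÷ 1,710 = 9.7 months (meets 6-month minimum)
DTI: 4,190 ÷ 11,100 = 37.7%, within the 41% cap
All criteria satisfied.

Approved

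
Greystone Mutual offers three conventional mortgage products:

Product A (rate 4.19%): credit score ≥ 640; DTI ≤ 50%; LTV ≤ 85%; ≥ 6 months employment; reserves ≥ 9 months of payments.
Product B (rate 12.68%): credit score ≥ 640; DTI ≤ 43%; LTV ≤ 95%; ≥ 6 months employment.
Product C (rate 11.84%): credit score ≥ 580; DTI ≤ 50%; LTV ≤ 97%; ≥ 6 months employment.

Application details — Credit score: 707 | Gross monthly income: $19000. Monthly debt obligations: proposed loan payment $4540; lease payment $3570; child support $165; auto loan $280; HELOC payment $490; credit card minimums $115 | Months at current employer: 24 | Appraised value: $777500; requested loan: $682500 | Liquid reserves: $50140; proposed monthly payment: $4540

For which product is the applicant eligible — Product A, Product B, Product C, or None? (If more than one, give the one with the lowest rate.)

Product C

Total debts = (4,540 + 3,570 + 165 + 280 + 490 + 115) = 9,160; DTI = 9,160/19,000 = 48.2%.
LTV = 682,500/777,500 = 87.8%.
Reserves = 50,140/4,540 = 11.0 months.
Product A: score 707 ≥ 640; DTI 48.2% ≤ 50%; LTV 87.8% > 85%; employment 24 ≥ 6 mo; reserves 11.0 ≥ 9 mo → does not qualify.
Product B: score 707 ≥ 640; DTI 48.2% > 43%; LTV 87.8% ≤ 95%; employment 24 ≥ 6 mo → does not qualify.
Product C: score 707 ≥ 580; DTI 48.2% ≤ 50%; LTV 87.8% ≤ 97%; employment 24 ≥ 6 mo → qualifies.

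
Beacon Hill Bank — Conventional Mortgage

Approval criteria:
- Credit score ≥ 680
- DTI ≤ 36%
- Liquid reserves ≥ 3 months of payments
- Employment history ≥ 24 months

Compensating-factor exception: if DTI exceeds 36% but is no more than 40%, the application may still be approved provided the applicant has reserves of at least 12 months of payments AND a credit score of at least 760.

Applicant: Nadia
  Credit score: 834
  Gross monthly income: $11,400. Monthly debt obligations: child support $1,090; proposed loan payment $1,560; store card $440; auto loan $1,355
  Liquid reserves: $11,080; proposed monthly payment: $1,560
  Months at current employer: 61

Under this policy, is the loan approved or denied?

Denied

Credit score 834 ≥ 680 (meets base)
Total debts = (1,090 + 1,560 + 440 + 1,355) = 4,445. DTI: 4,445 ÷ 11,400 = 39%, over the 36% base limit.
Reserves = 11,080/1,560 = 7.1 months ≥ 3
Employment 61 ≥ 24 months
39% falls in the override range (36%–40%), so the compensating-factor test applies.
Override check — reserves: 7.1 mo (short of 12); score: 834 (ok).
Compensating-factor requirement not fully met.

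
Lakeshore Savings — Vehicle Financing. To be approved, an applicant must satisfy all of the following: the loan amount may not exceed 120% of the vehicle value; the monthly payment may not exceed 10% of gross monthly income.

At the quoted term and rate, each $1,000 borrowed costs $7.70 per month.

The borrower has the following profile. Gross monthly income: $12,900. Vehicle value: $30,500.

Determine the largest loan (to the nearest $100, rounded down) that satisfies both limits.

Payment cap: 10% × $12,900 = $1,290/month.
At $7.70 per $1,000, that supports 1,290/7.70 × 1,000 ≈ $167,532 → $167,500.
LTV cap: 120% × $30,500 = $36,600 → $36,600.
Binding constraint: loan-to-value.

$36,600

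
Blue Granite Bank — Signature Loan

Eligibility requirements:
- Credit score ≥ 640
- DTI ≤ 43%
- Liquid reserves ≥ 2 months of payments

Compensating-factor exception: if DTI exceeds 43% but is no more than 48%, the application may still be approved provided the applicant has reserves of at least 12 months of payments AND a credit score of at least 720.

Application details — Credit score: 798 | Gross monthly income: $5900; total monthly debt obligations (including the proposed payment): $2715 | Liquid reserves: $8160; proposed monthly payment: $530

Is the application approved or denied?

Approved

Credit score 798 ≥ 640 (meets base)
DTI: 2,715 ÷ 5,900 = 46%, over the 43% base limit.
Reserves: 8,160 ÷ 530 = 15.4 months (meets 2-month minimum)
DTI 46% is within the 43%–48% exception band; checking compensating factors.
Reserves 15.4 ≥ 12 months; credit score 798 ≥ 720.
Both override conditions satisfied; DTI exception granted.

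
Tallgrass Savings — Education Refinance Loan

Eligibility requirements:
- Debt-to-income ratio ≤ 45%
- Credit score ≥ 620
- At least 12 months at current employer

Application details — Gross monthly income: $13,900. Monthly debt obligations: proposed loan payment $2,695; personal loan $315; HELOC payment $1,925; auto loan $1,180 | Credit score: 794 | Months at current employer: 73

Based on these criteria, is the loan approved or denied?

Approved

Total monthly debts = (2,695 + 315 + 1,925 + 1,180) = 6,115. Debt-to-income = 6,115/13,900 = 44% — meets 45% limit
Credit score 794 ≥ 620 (meets)
Employment 73 ≥ 12 months
All criteria satisfied.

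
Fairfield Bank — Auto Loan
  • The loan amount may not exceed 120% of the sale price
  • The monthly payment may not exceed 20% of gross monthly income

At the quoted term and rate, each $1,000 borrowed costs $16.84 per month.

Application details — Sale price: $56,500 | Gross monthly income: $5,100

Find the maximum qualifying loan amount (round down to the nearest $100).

Payment cap: 20% × $5,100 = $1,020/month.
At $16.84 per $1,000, that supports 1,020/16.84 × 1,000 ≈ $60,570 → $60,500.
LTV cap: 120% × $56,500 = $67,800 → $67,800.
Binding constraint: payment-to-income.

$60,500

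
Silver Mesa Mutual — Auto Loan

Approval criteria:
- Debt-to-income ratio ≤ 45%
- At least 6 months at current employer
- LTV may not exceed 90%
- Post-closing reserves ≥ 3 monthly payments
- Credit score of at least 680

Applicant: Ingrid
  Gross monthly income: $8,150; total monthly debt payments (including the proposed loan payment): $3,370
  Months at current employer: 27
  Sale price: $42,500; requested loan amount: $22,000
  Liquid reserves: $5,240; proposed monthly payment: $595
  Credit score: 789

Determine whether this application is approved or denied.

Debt-to-income = 3,370/8,150 = 41.3% — meets 45% limit
Employment 27 ≥ 6 months
LTV: 22,000 ÷ 42,500 = 51.8%, within 90% cap
Reserves: 5,240 ÷ 595 = 8.8 months (meets 3-month minimum)
Credit score 789 ≥ 680 (meets)
All criteria satisfied.

Approved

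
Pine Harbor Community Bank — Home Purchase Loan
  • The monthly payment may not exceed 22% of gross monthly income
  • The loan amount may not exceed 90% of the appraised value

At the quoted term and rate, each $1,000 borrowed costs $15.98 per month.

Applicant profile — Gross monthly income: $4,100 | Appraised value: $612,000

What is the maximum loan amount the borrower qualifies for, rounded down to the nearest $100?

$56,400

Payment cap: 22% × $4,100 = $902/month.
At $15.98 per $1,000, that supports 902/15.98 × 1,000 ≈ $56,445 → $56,400.
LTV cap: 90% × $612,000 = $550,800 → $550,800.
Binding constraint: payment-to-income.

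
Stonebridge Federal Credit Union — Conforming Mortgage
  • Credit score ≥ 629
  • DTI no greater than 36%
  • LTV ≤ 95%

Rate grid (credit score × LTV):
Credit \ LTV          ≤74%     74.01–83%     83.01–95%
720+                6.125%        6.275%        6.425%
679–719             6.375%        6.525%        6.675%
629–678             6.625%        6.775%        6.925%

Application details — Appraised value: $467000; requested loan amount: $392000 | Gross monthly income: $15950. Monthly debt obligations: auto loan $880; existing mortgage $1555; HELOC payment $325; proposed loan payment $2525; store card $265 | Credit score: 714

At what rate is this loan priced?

6.675%

Credit score 714 ≥ 629; Total monthly debts = (880 + 1,555 + 325 + 2,525 + 265) = 5,550. Debt-to-income = 5,550/15,950 = 34.8% — meets 36% limit
LTV = 392,000/467,000 = 83.9% ≤ 95%
Score 714 is in the 679–719 band; LTV 83.9% is in the 83.01–95% band → 6.675%.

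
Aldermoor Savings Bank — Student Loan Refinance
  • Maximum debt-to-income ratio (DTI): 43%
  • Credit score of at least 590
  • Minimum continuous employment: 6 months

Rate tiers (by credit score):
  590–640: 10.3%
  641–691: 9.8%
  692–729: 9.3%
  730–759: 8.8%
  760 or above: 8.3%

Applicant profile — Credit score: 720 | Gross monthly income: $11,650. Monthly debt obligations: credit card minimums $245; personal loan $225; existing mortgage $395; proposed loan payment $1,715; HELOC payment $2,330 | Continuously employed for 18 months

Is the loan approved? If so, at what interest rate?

Credit score 720 ≥ 590 (meets minimum)
Total monthly debts = (245 + 225 + 395 + 1,715 + 2,330) = 4,910. Debt-to-income = 4,910/11,650 = 42.1% — meets 43% limit
Employment 18 ≥ 6 months
All requirements met. Score 720 falls in the 692–729 tier → 9.3%.

Approved at 9.3%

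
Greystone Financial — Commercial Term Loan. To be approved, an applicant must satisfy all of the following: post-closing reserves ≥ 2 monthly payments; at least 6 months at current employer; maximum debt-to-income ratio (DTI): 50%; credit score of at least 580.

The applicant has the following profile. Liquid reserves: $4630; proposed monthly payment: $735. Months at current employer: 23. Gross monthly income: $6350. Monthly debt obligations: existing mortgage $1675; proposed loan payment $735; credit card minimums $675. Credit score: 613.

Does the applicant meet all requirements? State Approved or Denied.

Approved

Reserves = 4,630/735 = 6.3 months ≥ 2
Employment 23 ≥ 6 months
Total monthly debts = (1,675 + 735 + 675) = 3,085. DTI: 3,085 ÷ 6,350 = 48.6%, within the 50% cap
Credit score 613 ≥ 580 (meets)
All criteria satisfied.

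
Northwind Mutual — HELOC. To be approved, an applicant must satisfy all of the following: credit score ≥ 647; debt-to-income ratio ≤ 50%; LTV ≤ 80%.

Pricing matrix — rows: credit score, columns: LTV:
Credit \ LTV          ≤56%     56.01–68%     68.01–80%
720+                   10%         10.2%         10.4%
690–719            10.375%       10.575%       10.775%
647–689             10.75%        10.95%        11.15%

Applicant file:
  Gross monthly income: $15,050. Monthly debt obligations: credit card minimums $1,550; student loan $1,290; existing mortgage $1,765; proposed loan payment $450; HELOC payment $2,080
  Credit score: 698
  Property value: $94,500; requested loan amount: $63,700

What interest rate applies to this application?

Credit score 698 ≥ 647; Total monthly debts = (1,550 + 1,290 + 1,765 + 450 + 2,080) = 7,135. Debt-to-income = 7,135/15,050 = 47.4% — meets 50% limit
LTV: 63,700 ÷ 94,500 = 67.4%, within 80% cap
Credit 698 → row 690–719; LTV 67.4% → column 56.01–68%. Grid cell → 10.575%.

10.575%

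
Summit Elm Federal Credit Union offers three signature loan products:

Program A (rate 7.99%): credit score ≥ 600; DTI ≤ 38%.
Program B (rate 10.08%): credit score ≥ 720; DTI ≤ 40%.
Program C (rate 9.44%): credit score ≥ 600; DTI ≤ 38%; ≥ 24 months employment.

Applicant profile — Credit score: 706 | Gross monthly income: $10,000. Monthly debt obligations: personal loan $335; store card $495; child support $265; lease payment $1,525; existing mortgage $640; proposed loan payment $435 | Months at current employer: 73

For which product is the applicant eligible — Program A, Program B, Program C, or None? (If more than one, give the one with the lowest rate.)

Program A

Total debts = (335 + 495 + 265 + 1,525 + 640 + 435) = 3,695; DTI = 3,695/10,000 = 37%.
Program A: score 706 ≥ 600; DTI 37% ≤ 38% → qualifies.
Program B: score 706 < 720; DTI 37% ≤ 40% → does not qualify.
Program C: score 706 ≥ 600; DTI 37% ≤ 38%; employment 73 ≥ 24 mo → qualifies.
Qualifying: Program A, Program C. Lowest rate is 7.99% → Program A.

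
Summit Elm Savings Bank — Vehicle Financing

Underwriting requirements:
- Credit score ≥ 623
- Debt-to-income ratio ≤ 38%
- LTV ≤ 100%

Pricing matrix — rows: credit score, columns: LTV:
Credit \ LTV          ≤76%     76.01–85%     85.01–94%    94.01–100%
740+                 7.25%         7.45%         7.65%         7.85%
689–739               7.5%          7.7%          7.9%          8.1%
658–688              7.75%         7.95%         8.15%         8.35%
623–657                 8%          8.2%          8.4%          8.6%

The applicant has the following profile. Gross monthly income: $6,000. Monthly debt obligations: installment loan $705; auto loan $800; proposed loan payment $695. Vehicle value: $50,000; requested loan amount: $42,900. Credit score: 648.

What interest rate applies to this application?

Credit score 648 ≥ 623; Total monthly debts = (705 + 800 + 695) = 2,200. Debt-to-income = 2,200/6,000 = 36.7% — meets 38% limit
LTV: 42,900 ÷ 50,000 = 85.8%, within 100% cap
Row: 648 falls in 623–657. Column: 85.8% falls in 85.01–94%. Rate = 8.4%.

8.4%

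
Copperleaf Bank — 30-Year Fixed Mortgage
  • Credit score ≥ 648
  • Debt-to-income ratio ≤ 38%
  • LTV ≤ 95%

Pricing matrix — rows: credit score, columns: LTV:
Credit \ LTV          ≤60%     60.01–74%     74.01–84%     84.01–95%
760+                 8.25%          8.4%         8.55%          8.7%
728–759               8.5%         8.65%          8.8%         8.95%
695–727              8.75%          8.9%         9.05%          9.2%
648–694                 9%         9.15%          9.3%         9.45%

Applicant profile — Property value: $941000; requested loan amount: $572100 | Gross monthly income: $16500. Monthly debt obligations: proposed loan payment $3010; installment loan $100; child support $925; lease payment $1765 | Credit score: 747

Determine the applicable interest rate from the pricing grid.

8.65%

Credit score 747 ≥ 648; Total monthly debts = (3,010 + 100 + 925 + 1,765) = 5,800. Debt-to-income = 5,800/16,500 = 35.2% — meets 38% limit
Loan-to-value = 572,100/941,000 = 60.8% — pass (95% max)
Credit 747 → row 728–759; LTV 60.8% → column 60.01–74%. Grid cell → 8.65%.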